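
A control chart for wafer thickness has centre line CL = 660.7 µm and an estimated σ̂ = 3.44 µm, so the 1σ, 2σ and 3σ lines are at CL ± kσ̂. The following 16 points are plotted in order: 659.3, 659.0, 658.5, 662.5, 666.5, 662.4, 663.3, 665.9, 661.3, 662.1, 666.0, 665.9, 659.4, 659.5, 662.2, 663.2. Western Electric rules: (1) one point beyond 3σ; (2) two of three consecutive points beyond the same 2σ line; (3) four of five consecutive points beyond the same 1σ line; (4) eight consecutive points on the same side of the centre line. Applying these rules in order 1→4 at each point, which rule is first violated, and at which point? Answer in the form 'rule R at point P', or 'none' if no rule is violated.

rule 4 at point 11

Zone of each point (C = within 1σ̂, B = 1σ̂–2σ̂, A = 2σ̂–3σ̂, * = beyond 3σ̂; sign = side of CL): 1:-C, 2:-C, 3:-C, 4:+C, 5:+B, 6:+C, 7:+C, 8:+B, 9:+C, 10:+C, 11:+B, 12:+B, 13:-C, 14:-C, 15:+C, 16:+C
Rule 4 (eight consecutive points on the same side of the centre line) is satisfied at point 11.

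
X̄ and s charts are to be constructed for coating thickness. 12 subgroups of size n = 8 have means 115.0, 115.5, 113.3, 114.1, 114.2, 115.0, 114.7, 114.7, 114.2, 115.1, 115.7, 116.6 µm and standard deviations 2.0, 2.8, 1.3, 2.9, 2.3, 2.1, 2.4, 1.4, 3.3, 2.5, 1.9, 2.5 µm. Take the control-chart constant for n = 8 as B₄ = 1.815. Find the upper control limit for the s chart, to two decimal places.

s̄ = (2.0 + 2.8 + 1.3 + 2.9 + 2.3 + 2.1 + 2.4 + 1.4 + 3.3 + 2.5 + 1.9 + 2.5) / 12 = 2.2833
UCL_s = B₄·s̄ = 1.815 × 2.2833 = 4.1442

4.14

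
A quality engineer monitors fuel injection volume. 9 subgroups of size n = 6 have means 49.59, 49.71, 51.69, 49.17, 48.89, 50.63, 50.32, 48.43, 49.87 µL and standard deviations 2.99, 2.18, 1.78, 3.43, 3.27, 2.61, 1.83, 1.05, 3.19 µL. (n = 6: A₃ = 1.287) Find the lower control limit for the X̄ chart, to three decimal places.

46.618

X̄̄ = (49.59 + 49.71 + 51.69 + 49.17 + 48.89 + 50.63 + 50.32 + 48.43 + 49.87) / 9 = 49.8111
s̄ = (2.99 + 2.18 + 1.78 + 3.43 + 3.27 + 2.61 + 1.83 + 1.05 + 3.19) / 9 = 2.4811
LCL = X̄̄ − A₃·s̄ = 49.8111 − 1.287 × 2.4811 = 46.6179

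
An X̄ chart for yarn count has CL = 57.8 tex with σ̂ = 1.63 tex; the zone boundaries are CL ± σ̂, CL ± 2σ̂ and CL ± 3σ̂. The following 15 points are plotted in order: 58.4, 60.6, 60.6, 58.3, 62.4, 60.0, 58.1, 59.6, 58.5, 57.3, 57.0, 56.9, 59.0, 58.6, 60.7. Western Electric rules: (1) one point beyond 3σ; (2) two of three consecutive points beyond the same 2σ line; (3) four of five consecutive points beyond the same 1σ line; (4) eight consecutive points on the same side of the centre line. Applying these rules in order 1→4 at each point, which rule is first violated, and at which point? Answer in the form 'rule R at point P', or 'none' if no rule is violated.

Zone of each point (C = within 1σ̂, B = 1σ̂–2σ̂, A = 2σ̂–3σ̂, * = beyond 3σ̂; sign = side of CL): 1:+C, 2:+B, 3:+B, 4:+C, 5:+A, 6:+B, 7:+C, 8:+B, 9:+C, 10:-C, 11:-C, 12:-C, 13:+C, 14:+C, 15:+B
Rule 3 (four of five consecutive points beyond the same 1σ limit) is satisfied at point 6.

rule 3 at point 6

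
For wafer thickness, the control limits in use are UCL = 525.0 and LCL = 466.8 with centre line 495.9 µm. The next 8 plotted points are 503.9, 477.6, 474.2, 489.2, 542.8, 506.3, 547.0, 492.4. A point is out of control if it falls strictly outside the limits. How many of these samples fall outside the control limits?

Compare each point to [466.8, 525.0]: sample 5 = 542.8 > UCL; sample 7 = 547.0 > UCL.

2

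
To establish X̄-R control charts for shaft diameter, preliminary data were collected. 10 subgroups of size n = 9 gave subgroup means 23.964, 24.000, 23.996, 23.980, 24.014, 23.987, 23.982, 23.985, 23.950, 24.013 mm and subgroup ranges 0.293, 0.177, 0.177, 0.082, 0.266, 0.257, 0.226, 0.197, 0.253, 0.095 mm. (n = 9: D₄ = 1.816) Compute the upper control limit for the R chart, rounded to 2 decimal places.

0.37

R̄ = (0.293 + 0.177 + 0.177 + 0.082 + 0.266 + 0.257 + 0.226 + 0.197 + 0.253 + 0.095) / 10 = 2.0230 / 10 = 0.2023
UCL_R = D₄·R̄ = 1.816 × 0.2023 = 0.3674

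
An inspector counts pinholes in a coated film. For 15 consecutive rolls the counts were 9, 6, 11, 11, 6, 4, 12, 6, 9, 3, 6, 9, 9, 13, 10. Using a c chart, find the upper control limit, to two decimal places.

16.89

c̄ = (9 + 6 + 11 + 11 + 6 + 4 + 12 + 6 + 9 + 3 + 6 + 9 + 9 + 13 + 10) / 15 = 124 / 15 = 8.2667
UCL = c̄ + 3√c̄ = 8.2667 + 3 × √8.2667 = 8.2667 + 3 × 2.8752 = 16.8922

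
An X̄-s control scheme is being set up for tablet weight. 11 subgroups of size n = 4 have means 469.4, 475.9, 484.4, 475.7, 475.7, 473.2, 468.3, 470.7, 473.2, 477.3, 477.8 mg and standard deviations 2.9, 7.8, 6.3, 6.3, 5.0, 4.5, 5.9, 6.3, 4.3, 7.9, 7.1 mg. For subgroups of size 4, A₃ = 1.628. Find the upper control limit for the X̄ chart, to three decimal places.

X̄̄ = (469.4 + 475.9 + 484.4 + 475.7 + 475.7 + 473.2 + 468.3 + 470.7 + 473.2 + 477.3 + 477.8) / 11 = 474.6909
s̄ = (2.9 + 7.8 + 6.3 + 6.3 + 5.0 + 4.5 + 5.9 + 6.3 + 4.3 + 7.9 + 7.1) / 11 = 5.8455
UCL = X̄̄ + A₃·s̄ = 474.6909 + 1.628 × 5.8455 = 484.2073

484.207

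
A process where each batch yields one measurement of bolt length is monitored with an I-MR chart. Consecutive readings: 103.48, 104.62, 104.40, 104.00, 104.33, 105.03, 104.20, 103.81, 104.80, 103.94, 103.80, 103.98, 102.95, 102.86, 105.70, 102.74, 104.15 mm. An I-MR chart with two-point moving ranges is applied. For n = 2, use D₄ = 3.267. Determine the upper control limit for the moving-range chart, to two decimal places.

Moving ranges: 1.14, 0.22, 0.40, 0.33, 0.70, 0.83, 0.39, 0.99, 0.86, 0.14, 0.18, 1.03, 0.09, 2.84, 2.96, 1.41; M̄R̄ = 14.5100 / 16 = 0.9069
UCL_MR = D₄·M̄R̄ = 3.267 × 0.9069 = 2.9628

2.96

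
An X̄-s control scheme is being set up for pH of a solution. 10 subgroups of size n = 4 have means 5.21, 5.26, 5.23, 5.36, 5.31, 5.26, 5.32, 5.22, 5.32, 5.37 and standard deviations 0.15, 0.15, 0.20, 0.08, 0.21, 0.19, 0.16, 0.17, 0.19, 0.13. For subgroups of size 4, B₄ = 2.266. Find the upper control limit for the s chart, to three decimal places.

s̄ = (0.15 + 0.15 + 0.20 + 0.08 + 0.21 + 0.19 + 0.16 + 0.17 + 0.19 + 0.13) / 10 = 0.1630
UCL_s = B₄·s̄ = 2.266 × 0.1630 = 0.3694

0.369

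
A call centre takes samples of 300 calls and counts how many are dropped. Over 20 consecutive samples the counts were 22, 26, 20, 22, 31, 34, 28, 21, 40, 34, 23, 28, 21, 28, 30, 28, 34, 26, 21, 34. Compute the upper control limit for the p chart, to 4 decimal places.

p̄ = Σdᵢ / (k·n) = 551 / (20 × 300) = 0.09183
UCL = p̄ + 3·√(p̄(1−p̄)/n) = 0.09183 + 3 × √(0.09183×0.90817/300) = 0.09183 + 3 × 0.01667 = 0.14185

0.1419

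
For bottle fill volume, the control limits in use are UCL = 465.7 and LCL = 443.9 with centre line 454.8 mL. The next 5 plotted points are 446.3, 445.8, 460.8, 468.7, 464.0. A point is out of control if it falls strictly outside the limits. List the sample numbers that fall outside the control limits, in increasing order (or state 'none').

Compare each point to [443.9, 465.7]: sample 4 = 468.7 > UCL.

4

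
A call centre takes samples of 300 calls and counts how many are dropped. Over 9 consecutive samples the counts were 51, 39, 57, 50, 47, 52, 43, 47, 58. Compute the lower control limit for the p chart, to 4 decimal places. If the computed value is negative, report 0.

0.1002

p̄ = Σdᵢ / (k·n) = 444 / (9 × 300) = 0.16444
LCL = p̄ − 3·√(p̄(1−p̄)/n) = 0.16444 − 3 × 0.02140 = 0.10024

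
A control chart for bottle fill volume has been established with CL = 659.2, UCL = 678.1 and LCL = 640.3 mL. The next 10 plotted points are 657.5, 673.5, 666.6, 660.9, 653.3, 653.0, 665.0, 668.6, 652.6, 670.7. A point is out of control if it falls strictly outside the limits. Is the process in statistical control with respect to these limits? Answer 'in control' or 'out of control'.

in control

All 10 points lie within [640.3, 678.1].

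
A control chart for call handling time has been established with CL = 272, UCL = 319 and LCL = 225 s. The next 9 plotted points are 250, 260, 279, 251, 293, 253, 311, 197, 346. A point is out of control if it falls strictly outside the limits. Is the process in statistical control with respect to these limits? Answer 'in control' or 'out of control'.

out of control

Compare each point to [225, 319]: sample 8 = 197 < LCL; sample 9 = 346 > UCL.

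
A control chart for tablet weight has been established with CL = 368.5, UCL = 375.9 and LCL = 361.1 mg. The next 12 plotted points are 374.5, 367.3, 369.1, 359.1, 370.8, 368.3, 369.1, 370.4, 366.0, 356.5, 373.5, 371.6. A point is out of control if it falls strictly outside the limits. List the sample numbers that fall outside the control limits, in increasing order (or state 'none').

Compare each point to [361.1, 375.9]: sample 4 = 359.1 < LCL; sample 10 = 356.5 < LCL.

4, 10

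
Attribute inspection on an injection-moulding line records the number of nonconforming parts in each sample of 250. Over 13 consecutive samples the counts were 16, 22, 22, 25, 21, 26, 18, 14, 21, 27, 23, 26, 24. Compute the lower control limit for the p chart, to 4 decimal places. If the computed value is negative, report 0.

0.0340

p̄ = Σdᵢ / (k·n) = 285 / (13 × 250) = 0.08769
LCL = p̄ − 3·√(p̄(1−p̄)/n) = 0.08769 − 3 × 0.01789 = 0.03403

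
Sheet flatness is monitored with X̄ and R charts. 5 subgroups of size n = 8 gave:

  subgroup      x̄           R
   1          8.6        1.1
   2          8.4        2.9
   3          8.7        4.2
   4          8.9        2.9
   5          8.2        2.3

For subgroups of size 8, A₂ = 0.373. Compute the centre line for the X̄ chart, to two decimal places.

8.56

X̄̄ = (8.6 + 8.4 + 8.7 + 8.9 + 8.2) / 5 = 42.8000 / 5 = 8.5600
CL = X̄̄ = 8.5600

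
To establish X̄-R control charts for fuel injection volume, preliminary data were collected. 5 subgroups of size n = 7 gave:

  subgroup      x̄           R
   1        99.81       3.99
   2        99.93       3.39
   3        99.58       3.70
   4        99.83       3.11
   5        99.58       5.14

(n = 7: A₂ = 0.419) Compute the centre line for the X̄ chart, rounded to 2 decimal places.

X̄̄ = (99.81 + 99.93 + 99.58 + 99.83 + 99.58) / 5 = 498.7300 / 5 = 99.7460
CL = X̄̄ = 99.7460

99.75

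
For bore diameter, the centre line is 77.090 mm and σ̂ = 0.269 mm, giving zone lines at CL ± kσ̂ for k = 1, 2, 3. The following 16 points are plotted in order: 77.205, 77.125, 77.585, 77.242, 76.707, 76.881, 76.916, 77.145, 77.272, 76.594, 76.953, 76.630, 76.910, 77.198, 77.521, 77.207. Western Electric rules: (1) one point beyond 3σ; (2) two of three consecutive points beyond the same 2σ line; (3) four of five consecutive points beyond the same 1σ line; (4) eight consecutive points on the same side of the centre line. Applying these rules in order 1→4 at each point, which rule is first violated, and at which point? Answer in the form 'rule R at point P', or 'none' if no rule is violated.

Zone of each point (C = within 1σ̂, B = 1σ̂–2σ̂, A = 2σ̂–3σ̂, * = beyond 3σ̂; sign = side of CL): 1:+C, 2:+C, 3:+B, 4:+C, 5:-B, 6:-C, 7:-C, 8:+C, 9:+C, 10:-B, 11:-C, 12:-B, 13:-C, 14:+C, 15:+B, 16:+C
No rule fires across all 16 points.

none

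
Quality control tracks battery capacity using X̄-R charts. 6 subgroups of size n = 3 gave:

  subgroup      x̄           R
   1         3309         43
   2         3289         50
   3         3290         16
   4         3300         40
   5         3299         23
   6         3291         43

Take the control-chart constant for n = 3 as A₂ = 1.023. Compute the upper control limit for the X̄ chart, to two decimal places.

3332.99

X̄̄ = (3309 + 3289 + 3290 + 3300 + 3299 + 3291) / 6 = 19778.0000 / 6 = 3296.3333
R̄ = (43 + 50 + 16 + 40 + 23 + 43) / 6 = 215.0000 / 6 = 35.8333
UCL = X̄̄ + A₂·R̄ = 3296.3333 + 1.023 × 35.8333 = 3332.9908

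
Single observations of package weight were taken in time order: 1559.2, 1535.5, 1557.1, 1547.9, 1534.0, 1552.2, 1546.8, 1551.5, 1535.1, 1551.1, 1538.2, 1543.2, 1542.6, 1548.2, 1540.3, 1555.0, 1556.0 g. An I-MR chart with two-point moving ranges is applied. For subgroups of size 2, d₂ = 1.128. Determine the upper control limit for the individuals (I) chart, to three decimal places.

1576.088

X̄ = (1559.2 + 1535.5 + 1557.1 + 1547.9 + 1534.0 + 1552.2 + 1546.8 + 1551.5 + 1535.1 + 1551.1 + 1538.2 + 1543.2 + 1542.6 + 1548.2 + 1540.3 + 1555.0 + 1556.0) / 17 = 1546.7000
Moving ranges: 23.7, 21.6, 9.2, 13.9, 18.2, 5.4, 4.7, 16.4, 16.0, 12.9, 5.0, 0.6, 5.6, 7.9, 14.7, 1.0; M̄R̄ = 176.8000 / 16 = 11.0500
UCL = X̄ + 3·M̄R̄/d₂ = 1546.7000 + 3 × 11.0500 / 1.128 = 1576.0883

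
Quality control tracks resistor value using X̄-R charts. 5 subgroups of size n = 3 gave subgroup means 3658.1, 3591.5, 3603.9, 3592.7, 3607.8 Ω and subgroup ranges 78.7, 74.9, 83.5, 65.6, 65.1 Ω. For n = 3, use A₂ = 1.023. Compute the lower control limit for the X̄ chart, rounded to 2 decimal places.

X̄̄ = (3658.1 + 3591.5 + 3603.9 + 3592.7 + 3607.8) / 5 = 18054.0000 / 5 = 3610.8000
R̄ = (78.7 + 74.9 + 83.5 + 65.6 + 65.1) / 5 = 367.8000 / 5 = 73.5600
LCL = X̄̄ − A₂·R̄ = 3610.8000 − 1.023 × 73.5600 = 3535.5481

3535.55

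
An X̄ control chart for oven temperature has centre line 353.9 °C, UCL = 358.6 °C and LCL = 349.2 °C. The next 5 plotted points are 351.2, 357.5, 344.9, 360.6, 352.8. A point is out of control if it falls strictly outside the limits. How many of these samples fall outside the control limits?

2

Compare each point to [349.2, 358.6]: sample 3 = 344.9 < LCL; sample 4 = 360.6 > UCL.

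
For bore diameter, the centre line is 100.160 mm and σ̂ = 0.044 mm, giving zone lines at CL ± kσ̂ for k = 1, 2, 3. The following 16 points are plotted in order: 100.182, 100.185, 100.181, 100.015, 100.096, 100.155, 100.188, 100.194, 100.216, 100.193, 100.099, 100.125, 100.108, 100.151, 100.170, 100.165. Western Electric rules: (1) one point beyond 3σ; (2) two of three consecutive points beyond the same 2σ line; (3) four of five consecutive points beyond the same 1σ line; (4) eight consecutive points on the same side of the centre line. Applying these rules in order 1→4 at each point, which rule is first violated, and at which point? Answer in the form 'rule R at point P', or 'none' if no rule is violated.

rule 1 at point 4

Zone of each point (C = within 1σ̂, B = 1σ̂–2σ̂, A = 2σ̂–3σ̂, * = beyond 3σ̂; sign = side of CL): 1:+C, 2:+C, 3:+C, 4:-*, 5:-B, 6:-C, 7:+C, 8:+C, 9:+B, 10:+C, 11:-B, 12:-C, 13:-B, 14:-C, 15:+C, 16:+C
Rule 1 (one point beyond the 3σ limits) is satisfied at point 4.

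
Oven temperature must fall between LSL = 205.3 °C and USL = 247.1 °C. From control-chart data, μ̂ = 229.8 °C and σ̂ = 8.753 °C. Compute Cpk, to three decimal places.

0.659

Cpu = (USL − μ̂) / (3σ̂) = (247.1 − 229.8) / (3 × 8.753) = 0.6588; Cpl = (μ̂ − LSL) / (3σ̂) = (229.8 − 205.3) / (3 × 8.753) = 0.9330; Cpk = min(Cpu, Cpl) = 0.6588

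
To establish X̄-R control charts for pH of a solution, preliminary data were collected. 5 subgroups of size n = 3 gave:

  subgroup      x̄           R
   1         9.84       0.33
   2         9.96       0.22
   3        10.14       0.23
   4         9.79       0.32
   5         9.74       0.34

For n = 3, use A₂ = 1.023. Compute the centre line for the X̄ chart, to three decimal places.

9.894

X̄̄ = (9.84 + 9.96 + 10.14 + 9.79 + 9.74) / 5 = 49.4700 / 5 = 9.8940
CL = X̄̄ = 9.8940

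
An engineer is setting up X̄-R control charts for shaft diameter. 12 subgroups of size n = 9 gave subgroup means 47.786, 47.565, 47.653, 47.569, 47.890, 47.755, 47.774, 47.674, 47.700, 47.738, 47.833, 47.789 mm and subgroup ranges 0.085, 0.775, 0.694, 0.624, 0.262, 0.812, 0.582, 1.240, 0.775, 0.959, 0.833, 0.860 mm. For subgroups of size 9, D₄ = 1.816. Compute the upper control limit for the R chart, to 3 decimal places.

R̄ = (0.085 + 0.775 + 0.694 + 0.624 + 0.262 + 0.812 + 0.582 + 1.240 + 0.775 + 0.959 + 0.833 + 0.860) / 12 = 8.5010 / 12 = 0.7084
UCL_R = D₄·R̄ = 1.816 × 0.7084 = 1.2865

1.286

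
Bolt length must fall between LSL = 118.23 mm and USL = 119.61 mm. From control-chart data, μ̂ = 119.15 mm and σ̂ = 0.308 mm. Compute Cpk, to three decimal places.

Cpu = (USL − μ̂) / (3σ̂) = (119.61 − 119.15) / (3 × 0.308) = 0.4978; Cpl = (μ̂ − LSL) / (3σ̂) = (119.15 − 118.23) / (3 × 0.308) = 0.9957; Cpk = min(Cpu, Cpl) = 0.4978

0.498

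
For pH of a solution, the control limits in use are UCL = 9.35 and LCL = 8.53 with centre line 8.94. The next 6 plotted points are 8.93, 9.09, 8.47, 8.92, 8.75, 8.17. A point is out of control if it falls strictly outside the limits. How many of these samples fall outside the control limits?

Compare each point to [8.53, 9.35]: sample 3 = 8.47 < LCL; sample 6 = 8.17 < LCL.

2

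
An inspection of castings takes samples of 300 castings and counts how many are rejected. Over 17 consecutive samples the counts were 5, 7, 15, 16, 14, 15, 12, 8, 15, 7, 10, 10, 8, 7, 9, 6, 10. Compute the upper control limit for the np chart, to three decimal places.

19.668

p̄ = Σdᵢ / (k·n) = 174 / (17 × 300) = 0.03412
UCL = np̄ + 3·√(np̄(1−p̄)) = 10.2353 + 3 × √(10.2353×0.96588) = 10.2353 + 3 × 3.1442 = 19.6679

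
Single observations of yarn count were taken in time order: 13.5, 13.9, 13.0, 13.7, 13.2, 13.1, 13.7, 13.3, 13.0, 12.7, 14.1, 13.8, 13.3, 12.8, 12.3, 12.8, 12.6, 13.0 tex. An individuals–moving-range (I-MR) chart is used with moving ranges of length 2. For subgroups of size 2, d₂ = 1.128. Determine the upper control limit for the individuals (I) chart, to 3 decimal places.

X̄ = (13.5 + 13.9 + 13.0 + 13.7 + 13.2 + 13.1 + 13.7 + 13.3 + 13.0 + 12.7 + 14.1 + 13.8 + 13.3 + 12.8 + 12.3 + 12.8 + 12.6 + 13.0) / 18 = 13.2111
Moving ranges: 0.4, 0.9, 0.7, 0.5, 0.1, 0.6, 0.4, 0.3, 0.3, 1.4, 0.3, 0.5, 0.5, 0.5, 0.5, 0.2, 0.4; M̄R̄ = 8.5000 / 17 = 0.5000
UCL = X̄ + 3·M̄R̄/d₂ = 13.2111 + 3 × 0.5000 / 1.128 = 14.5409

14.541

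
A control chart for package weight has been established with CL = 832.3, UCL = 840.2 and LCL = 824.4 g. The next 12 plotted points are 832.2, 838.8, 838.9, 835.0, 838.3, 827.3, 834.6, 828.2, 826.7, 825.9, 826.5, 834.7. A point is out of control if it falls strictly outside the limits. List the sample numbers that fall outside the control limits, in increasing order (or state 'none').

none

All 12 points lie within [824.4, 840.2].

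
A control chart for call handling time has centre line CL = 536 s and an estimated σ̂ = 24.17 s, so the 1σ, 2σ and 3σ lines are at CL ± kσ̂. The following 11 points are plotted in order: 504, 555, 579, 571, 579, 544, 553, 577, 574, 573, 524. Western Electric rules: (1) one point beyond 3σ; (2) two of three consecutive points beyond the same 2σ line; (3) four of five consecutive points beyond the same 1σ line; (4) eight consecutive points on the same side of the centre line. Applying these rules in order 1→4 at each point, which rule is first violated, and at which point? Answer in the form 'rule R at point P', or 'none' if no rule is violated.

rule 4 at point 9

Zone of each point (C = within 1σ̂, B = 1σ̂–2σ̂, A = 2σ̂–3σ̂, * = beyond 3σ̂; sign = side of CL): 1:-B, 2:+C, 3:+B, 4:+B, 5:+B, 6:+C, 7:+C, 8:+B, 9:+B, 10:+B, 11:-C
Rule 4 (eight consecutive points on the same side of the centre line) is satisfied at point 9.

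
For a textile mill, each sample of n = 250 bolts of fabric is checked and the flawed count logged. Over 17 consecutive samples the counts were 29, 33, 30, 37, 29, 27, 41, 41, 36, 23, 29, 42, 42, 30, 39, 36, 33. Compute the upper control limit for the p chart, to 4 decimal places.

0.2008

p̄ = Σdᵢ / (k·n) = 577 / (17 × 250) = 0.13576
UCL = p̄ + 3·√(p̄(1−p̄)/n) = 0.13576 + 3 × √(0.13576×0.86424/250) = 0.13576 + 3 × 0.02166 = 0.20076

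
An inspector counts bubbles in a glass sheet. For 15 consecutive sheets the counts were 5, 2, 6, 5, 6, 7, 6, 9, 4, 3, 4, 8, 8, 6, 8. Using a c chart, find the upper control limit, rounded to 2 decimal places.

c̄ = (5 + 2 + 6 + 5 + 6 + 7 + 6 + 9 + 4 + 3 + 4 + 8 + 8 + 6 + 8) / 15 = 87 / 15 = 5.8000
UCL = c̄ + 3√c̄ = 5.8000 + 3 × √5.8000 = 5.8000 + 3 × 2.4083 = 13.0250

13.02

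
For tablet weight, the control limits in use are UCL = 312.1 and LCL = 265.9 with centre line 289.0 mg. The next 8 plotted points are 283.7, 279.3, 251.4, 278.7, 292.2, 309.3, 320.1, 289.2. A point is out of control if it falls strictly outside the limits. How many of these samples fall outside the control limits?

Compare each point to [265.9, 312.1]: sample 3 = 251.4 < LCL; sample 7 = 320.1 > UCL.

2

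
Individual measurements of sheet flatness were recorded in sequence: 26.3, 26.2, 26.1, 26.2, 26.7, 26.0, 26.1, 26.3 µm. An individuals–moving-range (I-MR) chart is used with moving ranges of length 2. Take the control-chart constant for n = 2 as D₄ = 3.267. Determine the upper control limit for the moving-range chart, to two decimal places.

Moving ranges: 0.1, 0.1, 0.1, 0.5, 0.7, 0.1, 0.2; M̄R̄ = 1.8000 / 7 = 0.2571
UCL_MR = D₄·M̄R̄ = 3.267 × 0.2571 = 0.8401

0.84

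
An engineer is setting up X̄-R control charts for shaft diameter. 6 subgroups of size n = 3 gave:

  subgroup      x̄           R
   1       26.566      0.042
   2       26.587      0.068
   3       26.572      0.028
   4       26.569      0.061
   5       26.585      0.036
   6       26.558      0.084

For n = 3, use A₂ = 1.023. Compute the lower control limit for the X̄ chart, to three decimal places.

X̄̄ = (26.566 + 26.587 + 26.572 + 26.569 + 26.585 + 26.558) / 6 = 159.4370 / 6 = 26.5728
R̄ = (0.042 + 0.068 + 0.028 + 0.061 + 0.036 + 0.084) / 6 = 0.3190 / 6 = 0.0532
LCL = X̄̄ − A₂·R̄ = 26.5728 − 1.023 × 0.0532 = 26.5184

26.518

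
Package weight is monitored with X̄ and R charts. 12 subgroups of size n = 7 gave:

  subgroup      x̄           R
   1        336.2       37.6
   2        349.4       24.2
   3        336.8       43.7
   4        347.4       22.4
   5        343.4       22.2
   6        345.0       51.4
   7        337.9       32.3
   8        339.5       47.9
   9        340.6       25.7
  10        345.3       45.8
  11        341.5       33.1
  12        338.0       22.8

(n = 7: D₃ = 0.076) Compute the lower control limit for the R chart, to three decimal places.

2.591

R̄ = (37.6 + 24.2 + 43.7 + 22.4 + 22.2 + 51.4 + 32.3 + 47.9 + 25.7 + 45.8 + 33.1 + 22.8) / 12 = 409.1000 / 12 = 34.0917
LCL_R = D₃·R̄ = 0.076 × 34.0917 = 2.5910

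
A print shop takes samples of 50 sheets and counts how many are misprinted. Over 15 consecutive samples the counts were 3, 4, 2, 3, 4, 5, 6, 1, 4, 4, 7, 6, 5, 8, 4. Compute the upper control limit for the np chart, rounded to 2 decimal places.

p̄ = Σdᵢ / (k·n) = 66 / (15 × 50) = 0.08800
UCL = np̄ + 3·√(np̄(1−p̄)) = 4.4000 + 3 × √(4.4000×0.91200) = 4.4000 + 3 × 2.0032 = 10.4096

10.41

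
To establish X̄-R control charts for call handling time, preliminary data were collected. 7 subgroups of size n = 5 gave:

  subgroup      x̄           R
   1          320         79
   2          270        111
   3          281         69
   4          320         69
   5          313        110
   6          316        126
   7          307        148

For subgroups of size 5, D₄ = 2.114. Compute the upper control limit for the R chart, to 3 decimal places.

215.024

R̄ = (79 + 111 + 69 + 69 + 110 + 126 + 148) / 7 = 712.0000 / 7 = 101.7143
UCL_R = D₄·R̄ = 2.114 × 101.7143 = 215.0240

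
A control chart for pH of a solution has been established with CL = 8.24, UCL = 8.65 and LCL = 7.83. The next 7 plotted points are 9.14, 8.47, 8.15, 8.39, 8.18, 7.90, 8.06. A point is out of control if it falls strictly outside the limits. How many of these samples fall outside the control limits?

Compare each point to [7.83, 8.65]: sample 1 = 9.14 > UCL.

1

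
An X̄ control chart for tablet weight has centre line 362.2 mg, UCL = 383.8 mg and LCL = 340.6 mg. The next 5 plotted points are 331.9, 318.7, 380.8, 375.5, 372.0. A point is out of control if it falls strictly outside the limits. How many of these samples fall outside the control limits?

Compare each point to [340.6, 383.8]: sample 1 = 331.9 < LCL; sample 2 = 318.7 < LCL.

2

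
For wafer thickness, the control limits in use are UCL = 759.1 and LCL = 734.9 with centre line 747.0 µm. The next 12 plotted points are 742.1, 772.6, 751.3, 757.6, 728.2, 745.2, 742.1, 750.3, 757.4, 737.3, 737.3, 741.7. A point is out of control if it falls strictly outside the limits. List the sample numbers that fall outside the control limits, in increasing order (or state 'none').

2, 5

Compare each point to [734.9, 759.1]: sample 2 = 772.6 > UCL; sample 5 = 728.2 < LCL.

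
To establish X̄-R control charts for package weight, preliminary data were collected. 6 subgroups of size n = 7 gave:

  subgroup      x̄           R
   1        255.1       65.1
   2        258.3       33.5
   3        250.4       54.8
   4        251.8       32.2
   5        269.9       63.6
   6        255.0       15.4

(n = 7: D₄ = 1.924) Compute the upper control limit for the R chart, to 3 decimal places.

84.848

R̄ = (65.1 + 33.5 + 54.8 + 32.2 + 63.6 + 15.4) / 6 = 264.6000 / 6 = 44.1000
UCL_R = D₄·R̄ = 1.924 × 44.1000 = 84.8484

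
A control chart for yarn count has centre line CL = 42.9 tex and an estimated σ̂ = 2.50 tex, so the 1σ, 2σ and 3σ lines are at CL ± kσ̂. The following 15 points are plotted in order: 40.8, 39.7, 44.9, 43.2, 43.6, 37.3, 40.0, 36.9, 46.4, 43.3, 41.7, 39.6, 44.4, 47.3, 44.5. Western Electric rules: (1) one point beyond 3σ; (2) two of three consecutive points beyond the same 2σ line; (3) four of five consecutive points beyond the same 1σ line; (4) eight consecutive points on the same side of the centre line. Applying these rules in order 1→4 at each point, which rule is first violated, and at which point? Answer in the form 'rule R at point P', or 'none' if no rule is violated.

Zone of each point (C = within 1σ̂, B = 1σ̂–2σ̂, A = 2σ̂–3σ̂, * = beyond 3σ̂; sign = side of CL): 1:-C, 2:-B, 3:+C, 4:+C, 5:+C, 6:-A, 7:-B, 8:-A, 9:+B, 10:+C, 11:-C, 12:-B, 13:+C, 14:+B, 15:+C
Rule 2 (two of three consecutive points beyond the same 2σ limit) is satisfied at point 8.

rule 2 at point 8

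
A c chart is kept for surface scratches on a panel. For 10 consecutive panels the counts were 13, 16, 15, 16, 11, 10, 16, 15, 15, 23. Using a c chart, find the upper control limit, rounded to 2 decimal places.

26.62

c̄ = (13 + 16 + 15 + 16 + 11 + 10 + 16 + 15 + 15 + 23) / 10 = 150 / 10 = 15.0000
UCL = c̄ + 3√c̄ = 15.0000 + 3 × √15.0000 = 15.0000 + 3 × 3.8730 = 26.6190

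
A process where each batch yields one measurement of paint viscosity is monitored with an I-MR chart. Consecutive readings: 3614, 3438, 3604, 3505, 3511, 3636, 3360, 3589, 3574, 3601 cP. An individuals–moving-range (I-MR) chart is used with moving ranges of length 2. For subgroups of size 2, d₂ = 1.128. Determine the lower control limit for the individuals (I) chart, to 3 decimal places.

X̄ = (3614 + 3438 + 3604 + 3505 + 3511 + 3636 + 3360 + 3589 + 3574 + 3601) / 10 = 3543.2000
Moving ranges: 176, 166, 99, 6, 125, 276, 229, 15, 27; M̄R̄ = 1119.0000 / 9 = 124.3333
LCL = X̄ − 3·M̄R̄/d₂ = 3543.2000 − 3 × 124.3333 / 1.128 = 3212.5262

3212.526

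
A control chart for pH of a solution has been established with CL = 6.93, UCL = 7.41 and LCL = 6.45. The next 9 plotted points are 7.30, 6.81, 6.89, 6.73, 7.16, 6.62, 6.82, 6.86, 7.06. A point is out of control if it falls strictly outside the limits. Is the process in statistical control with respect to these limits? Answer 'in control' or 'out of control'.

All 9 points lie within [6.45, 7.41].

in control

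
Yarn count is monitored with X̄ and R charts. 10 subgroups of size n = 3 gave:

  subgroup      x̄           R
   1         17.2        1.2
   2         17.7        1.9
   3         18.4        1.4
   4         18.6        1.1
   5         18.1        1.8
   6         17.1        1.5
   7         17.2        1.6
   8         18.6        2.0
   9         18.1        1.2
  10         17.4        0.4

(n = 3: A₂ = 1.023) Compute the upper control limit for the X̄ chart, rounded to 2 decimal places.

X̄̄ = (17.2 + 17.7 + 18.4 + 18.6 + 18.1 + 17.1 + 17.2 + 18.6 + 18.1 + 17.4) / 10 = 178.4000 / 10 = 17.8400
R̄ = (1.2 + 1.9 + 1.4 + 1.1 + 1.8 + 1.5 + 1.6 + 2.0 + 1.2 + 0.4) / 10 = 14.1000 / 10 = 1.4100
UCL = X̄̄ + A₂·R̄ = 17.8400 + 1.023 × 1.4100 = 19.2824

19.28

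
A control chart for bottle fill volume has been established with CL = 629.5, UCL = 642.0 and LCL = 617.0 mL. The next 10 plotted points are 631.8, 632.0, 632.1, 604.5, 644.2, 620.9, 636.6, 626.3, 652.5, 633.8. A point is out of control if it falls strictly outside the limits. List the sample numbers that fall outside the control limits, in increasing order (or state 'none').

Compare each point to [617.0, 642.0]: sample 4 = 604.5 < LCL; sample 5 = 644.2 > UCL; sample 9 = 652.5 > UCL.

4, 5, 9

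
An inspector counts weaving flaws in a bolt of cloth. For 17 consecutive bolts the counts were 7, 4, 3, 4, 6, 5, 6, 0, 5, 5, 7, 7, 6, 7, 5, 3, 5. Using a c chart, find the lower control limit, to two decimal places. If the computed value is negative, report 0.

c̄ = (7 + 4 + 3 + 4 + 6 + 5 + 6 + 0 + 5 + 5 + 7 + 7 + 6 + 7 + 5 + 3 + 5) / 17 = 85 / 17 = 5.0000
LCL = c̄ − 3√c̄ = 5.0000 − 3 × 2.2361 = -1.7082 → 0 (cannot be negative)

0.00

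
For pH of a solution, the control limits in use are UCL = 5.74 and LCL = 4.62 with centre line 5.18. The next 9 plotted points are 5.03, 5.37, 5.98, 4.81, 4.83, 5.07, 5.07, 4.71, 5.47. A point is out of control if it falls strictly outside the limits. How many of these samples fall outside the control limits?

Compare each point to [4.62, 5.74]: sample 3 = 5.98 > UCL.

1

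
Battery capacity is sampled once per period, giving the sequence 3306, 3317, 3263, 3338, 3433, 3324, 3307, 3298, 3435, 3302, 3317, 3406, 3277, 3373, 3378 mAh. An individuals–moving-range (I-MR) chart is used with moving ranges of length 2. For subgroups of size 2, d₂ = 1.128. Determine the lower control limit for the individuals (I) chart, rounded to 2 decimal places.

X̄ = (3306 + 3317 + 3263 + 3338 + 3433 + 3324 + 3307 + 3298 + 3435 + 3302 + 3317 + 3406 + 3277 + 3373 + 3378) / 15 = 3338.2667
Moving ranges: 11, 54, 75, 95, 109, 17, 9, 137, 133, 15, 89, 129, 96, 5; M̄R̄ = 974.0000 / 14 = 69.5714
LCL = X̄ − 3·M̄R̄/d₂ = 3338.2667 − 3 × 69.5714 / 1.128 = 3153.2363

3153.24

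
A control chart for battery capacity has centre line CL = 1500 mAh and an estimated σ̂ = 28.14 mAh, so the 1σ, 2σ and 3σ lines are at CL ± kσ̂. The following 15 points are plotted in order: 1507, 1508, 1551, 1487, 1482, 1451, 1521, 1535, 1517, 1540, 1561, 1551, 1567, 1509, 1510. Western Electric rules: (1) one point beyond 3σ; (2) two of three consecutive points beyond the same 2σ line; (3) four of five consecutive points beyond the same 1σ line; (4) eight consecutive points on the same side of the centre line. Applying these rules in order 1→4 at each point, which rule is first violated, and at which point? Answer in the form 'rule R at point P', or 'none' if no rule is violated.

Zone of each point (C = within 1σ̂, B = 1σ̂–2σ̂, A = 2σ̂–3σ̂, * = beyond 3σ̂; sign = side of CL): 1:+C, 2:+C, 3:+B, 4:-C, 5:-C, 6:-B, 7:+C, 8:+B, 9:+C, 10:+B, 11:+A, 12:+B, 13:+A, 14:+C, 15:+C
Rule 3 (four of five consecutive points beyond the same 1σ limit) is satisfied at point 12.

rule 3 at point 12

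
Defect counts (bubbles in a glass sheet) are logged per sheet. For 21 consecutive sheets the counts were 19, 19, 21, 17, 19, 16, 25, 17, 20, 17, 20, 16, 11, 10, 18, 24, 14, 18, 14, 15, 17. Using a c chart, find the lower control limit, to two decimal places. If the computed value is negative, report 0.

4.93

c̄ = (19 + 19 + 21 + 17 + 19 + 16 + 25 + 17 + 20 + 17 + 20 + 16 + 11 + 10 + 18 + 24 + 14 + 18 + 14 + 15 + 17) / 21 = 367 / 21 = 17.4762
LCL = c̄ − 3√c̄ = 17.4762 − 3 × 4.1805 = 4.9348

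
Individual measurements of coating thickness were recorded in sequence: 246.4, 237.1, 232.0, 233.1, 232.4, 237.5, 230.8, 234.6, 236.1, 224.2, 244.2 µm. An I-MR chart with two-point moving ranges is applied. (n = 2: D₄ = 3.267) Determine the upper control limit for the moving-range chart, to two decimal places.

Moving ranges: 9.3, 5.1, 1.1, 0.7, 5.1, 6.7, 3.8, 1.5, 11.9, 20.0; M̄R̄ = 65.2000 / 10 = 6.5200
UCL_MR = D₄·M̄R̄ = 3.267 × 6.5200 = 21.3008

21.30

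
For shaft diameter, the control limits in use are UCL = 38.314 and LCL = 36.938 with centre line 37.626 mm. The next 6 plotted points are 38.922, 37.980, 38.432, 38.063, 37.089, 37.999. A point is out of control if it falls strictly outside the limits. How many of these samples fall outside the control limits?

Compare each point to [36.938, 38.314]: sample 1 = 38.922 > UCL; sample 3 = 38.432 > UCL.

2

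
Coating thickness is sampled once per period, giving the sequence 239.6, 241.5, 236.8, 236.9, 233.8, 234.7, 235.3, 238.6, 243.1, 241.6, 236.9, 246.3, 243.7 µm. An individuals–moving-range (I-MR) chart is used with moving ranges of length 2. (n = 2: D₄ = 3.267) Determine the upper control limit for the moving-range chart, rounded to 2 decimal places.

Moving ranges: 1.9, 4.7, 0.1, 3.1, 0.9, 0.6, 3.3, 4.5, 1.5, 4.7, 9.4, 2.6; M̄R̄ = 37.3000 / 12 = 3.1083
UCL_MR = D₄·M̄R̄ = 3.267 × 3.1083 = 10.1549

10.15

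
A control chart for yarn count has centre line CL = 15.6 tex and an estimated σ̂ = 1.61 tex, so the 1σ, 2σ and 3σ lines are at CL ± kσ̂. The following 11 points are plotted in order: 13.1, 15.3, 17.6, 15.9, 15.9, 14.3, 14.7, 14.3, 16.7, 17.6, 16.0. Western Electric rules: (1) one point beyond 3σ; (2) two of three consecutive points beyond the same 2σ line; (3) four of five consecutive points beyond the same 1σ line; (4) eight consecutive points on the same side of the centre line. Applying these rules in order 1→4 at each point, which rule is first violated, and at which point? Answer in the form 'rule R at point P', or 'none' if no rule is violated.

none

Zone of each point (C = within 1σ̂, B = 1σ̂–2σ̂, A = 2σ̂–3σ̂, * = beyond 3σ̂; sign = side of CL): 1:-B, 2:-C, 3:+B, 4:+C, 5:+C, 6:-C, 7:-C, 8:-C, 9:+C, 10:+B, 11:+C
No rule fires across all 11 points.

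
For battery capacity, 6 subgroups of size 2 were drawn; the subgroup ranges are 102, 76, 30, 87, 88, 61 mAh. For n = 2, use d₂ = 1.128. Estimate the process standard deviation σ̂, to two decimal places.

R̄ = (102 + 76 + 30 + 87 + 88 + 61) / 6 = 74.0000
σ̂ = R̄ / d₂ = 74.0000 / 1.128 = 65.6028

65.60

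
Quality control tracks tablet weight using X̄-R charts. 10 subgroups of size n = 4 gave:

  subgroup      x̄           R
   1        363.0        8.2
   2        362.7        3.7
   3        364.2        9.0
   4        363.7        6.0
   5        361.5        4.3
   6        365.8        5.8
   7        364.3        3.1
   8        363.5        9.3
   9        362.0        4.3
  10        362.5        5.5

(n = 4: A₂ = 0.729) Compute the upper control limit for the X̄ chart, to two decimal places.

367.64

X̄̄ = (363.0 + 362.7 + 364.2 + 363.7 + 361.5 + 365.8 + 364.3 + 363.5 + 362.0 + 362.5) / 10 = 3633.2000 / 10 = 363.3200
R̄ = (8.2 + 3.7 + 9.0 + 6.0 + 4.3 + 5.8 + 3.1 + 9.3 + 4.3 + 5.5) / 10 = 59.2000 / 10 = 5.9200
UCL = X̄̄ + A₂·R̄ = 363.3200 + 0.729 × 5.9200 = 367.6357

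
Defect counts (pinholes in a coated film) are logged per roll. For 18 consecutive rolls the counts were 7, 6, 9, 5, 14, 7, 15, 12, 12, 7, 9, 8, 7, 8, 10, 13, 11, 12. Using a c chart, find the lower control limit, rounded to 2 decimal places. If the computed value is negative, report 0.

0.28

c̄ = (7 + 6 + 9 + 5 + 14 + 7 + 15 + 12 + 12 + 7 + 9 + 8 + 7 + 8 + 10 + 13 + 11 + 12) / 18 = 172 / 18 = 9.5556
LCL = c̄ − 3√c̄ = 9.5556 − 3 × 3.0912 = 0.2819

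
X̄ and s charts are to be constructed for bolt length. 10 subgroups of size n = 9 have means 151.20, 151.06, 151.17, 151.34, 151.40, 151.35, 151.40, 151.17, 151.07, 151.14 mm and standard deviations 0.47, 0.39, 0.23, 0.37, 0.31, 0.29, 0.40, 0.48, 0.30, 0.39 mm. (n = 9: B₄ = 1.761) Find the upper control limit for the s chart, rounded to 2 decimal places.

0.64

s̄ = (0.47 + 0.39 + 0.23 + 0.37 + 0.31 + 0.29 + 0.40 + 0.48 + 0.30 + 0.39) / 10 = 0.3630
UCL_s = B₄·s̄ = 1.761 × 0.3630 = 0.6392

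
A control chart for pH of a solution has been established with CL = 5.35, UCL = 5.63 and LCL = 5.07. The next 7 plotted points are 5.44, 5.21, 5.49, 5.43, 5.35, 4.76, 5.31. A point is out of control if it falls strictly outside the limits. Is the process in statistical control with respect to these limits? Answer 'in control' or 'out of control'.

out of control

Compare each point to [5.07, 5.63]: sample 6 = 4.76 < LCL.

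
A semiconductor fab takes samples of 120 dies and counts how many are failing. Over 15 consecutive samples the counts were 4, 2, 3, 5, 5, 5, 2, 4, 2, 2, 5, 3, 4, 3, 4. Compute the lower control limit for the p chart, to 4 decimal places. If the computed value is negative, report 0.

p̄ = Σdᵢ / (k·n) = 53 / (15 × 120) = 0.02944
LCL = p̄ − 3·√(p̄(1−p̄)/n) = 0.02944 − 3 × 0.01543 = -0.01685 → 0 (negative, so LCL = 0)

0.0000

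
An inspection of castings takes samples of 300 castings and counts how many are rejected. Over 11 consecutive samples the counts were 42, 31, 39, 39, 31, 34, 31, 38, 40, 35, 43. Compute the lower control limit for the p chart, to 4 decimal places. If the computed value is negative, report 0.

0.0654

p̄ = Σdᵢ / (k·n) = 403 / (11 × 300) = 0.12212
LCL = p̄ − 3·√(p̄(1−p̄)/n) = 0.12212 − 3 × 0.01890 = 0.06541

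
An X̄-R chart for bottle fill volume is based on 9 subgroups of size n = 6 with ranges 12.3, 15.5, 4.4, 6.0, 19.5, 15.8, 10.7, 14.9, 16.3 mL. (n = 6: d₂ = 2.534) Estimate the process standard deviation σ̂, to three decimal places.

R̄ = (12.3 + 15.5 + 4.4 + 6.0 + 19.5 + 15.8 + 10.7 + 14.9 + 16.3) / 9 = 12.8222
σ̂ = R̄ / d₂ = 12.8222 / 2.534 = 5.0601

5.060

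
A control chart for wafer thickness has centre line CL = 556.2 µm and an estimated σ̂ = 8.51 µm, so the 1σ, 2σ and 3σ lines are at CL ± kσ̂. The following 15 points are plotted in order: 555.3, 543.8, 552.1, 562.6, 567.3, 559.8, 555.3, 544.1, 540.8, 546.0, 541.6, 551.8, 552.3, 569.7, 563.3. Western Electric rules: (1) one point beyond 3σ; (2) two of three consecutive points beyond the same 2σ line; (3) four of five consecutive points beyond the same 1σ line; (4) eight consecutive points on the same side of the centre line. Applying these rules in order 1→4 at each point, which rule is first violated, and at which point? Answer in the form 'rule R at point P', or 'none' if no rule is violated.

Zone of each point (C = within 1σ̂, B = 1σ̂–2σ̂, A = 2σ̂–3σ̂, * = beyond 3σ̂; sign = side of CL): 1:-C, 2:-B, 3:-C, 4:+C, 5:+B, 6:+C, 7:-C, 8:-B, 9:-B, 10:-B, 11:-B, 12:-C, 13:-C, 14:+B, 15:+C
Rule 3 (four of five consecutive points beyond the same 1σ limit) is satisfied at point 11.

rule 3 at point 11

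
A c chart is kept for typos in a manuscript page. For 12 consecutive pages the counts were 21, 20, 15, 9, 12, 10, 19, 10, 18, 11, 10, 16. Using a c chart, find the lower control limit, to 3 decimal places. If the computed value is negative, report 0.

c̄ = (21 + 20 + 15 + 9 + 12 + 10 + 19 + 10 + 18 + 11 + 10 + 16) / 12 = 171 / 12 = 14.2500
LCL = c̄ − 3√c̄ = 14.2500 − 3 × 3.7749 = 2.9252

2.925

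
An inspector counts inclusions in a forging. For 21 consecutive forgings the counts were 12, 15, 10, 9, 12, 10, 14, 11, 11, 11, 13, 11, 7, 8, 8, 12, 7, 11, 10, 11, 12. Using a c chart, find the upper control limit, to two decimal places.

c̄ = (12 + 15 + 10 + 9 + 12 + 10 + 14 + 11 + 11 + 11 + 13 + 11 + 7 + 8 + 8 + 12 + 7 + 11 + 10 + 11 + 12) / 21 = 225 / 21 = 10.7143
UCL = c̄ + 3√c̄ = 10.7143 + 3 × √10.7143 = 10.7143 + 3 × 3.2733 = 20.5341

20.53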